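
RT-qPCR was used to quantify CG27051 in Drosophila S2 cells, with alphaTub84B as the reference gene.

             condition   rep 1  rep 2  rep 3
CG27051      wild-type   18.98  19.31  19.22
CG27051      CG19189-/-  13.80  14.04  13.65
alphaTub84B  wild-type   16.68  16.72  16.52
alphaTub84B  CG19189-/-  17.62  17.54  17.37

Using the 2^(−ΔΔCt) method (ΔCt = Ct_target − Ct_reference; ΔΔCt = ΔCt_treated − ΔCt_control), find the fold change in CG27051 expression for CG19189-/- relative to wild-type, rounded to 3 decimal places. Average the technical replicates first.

Mean Ct: CG27051 wild-type 19.170; CG27051 CG19189-/- 13.830; alphaTub84B wild-type 16.640; alphaTub84B CG19189-/- 17.510
ΔCt(wild-type) = 19.170 − 16.640 = 2.530
ΔCt(CG19189-/-) = 13.830 − 17.510 = -3.680
ΔΔCt = -3.680 − 2.530 = -6.210
Fold change = 2^(−(-6.210)) = 2^6.210 = 74.0280

74.028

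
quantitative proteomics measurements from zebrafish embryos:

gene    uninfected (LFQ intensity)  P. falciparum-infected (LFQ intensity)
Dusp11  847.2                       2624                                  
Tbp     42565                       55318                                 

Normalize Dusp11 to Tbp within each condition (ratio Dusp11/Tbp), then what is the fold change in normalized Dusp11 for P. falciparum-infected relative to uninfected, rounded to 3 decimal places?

Dusp11/Tbp (uninfected) = 847.2 / 42565 = 0.019904
Dusp11/Tbp (P. falciparum-infected) = 2624 / 55318 = 0.047435
Fold change = 0.047435 / 0.019904 = 2.3832

2.383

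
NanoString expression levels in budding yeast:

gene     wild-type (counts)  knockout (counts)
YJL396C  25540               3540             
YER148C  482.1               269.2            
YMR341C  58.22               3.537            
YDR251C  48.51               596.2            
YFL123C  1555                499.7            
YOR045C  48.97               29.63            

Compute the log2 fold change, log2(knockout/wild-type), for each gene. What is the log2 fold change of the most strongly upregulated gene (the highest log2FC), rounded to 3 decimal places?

log2(3540/25540) = -2.851  (YJL396C)
log2(269.2/482.1) = -0.841  (YER148C)
log2(3.537/58.22) = -4.041  (YMR341C)
log2(596.2/48.51) = 3.619  (YDR251C)
log2(499.7/1555) = -1.638  (YFL123C)
log2(29.63/48.97) = -0.725  (YOR045C)
YDR251C is most strongly upregulated.

3.619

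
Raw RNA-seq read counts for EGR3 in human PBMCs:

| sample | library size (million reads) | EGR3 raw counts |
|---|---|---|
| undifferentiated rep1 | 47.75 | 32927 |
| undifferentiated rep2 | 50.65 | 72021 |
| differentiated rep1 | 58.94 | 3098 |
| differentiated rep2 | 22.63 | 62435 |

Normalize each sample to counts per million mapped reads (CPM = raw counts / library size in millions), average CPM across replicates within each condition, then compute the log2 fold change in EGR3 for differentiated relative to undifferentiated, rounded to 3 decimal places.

CPM(undifferentiated rep1) = 32927 / 47.75 = 689.5707
CPM(undifferentiated rep2) = 72021 / 50.65 = 1421.9348
CPM(differentiated rep1) = 3098 / 58.94 = 52.5619
CPM(differentiated rep2) = 62435 / 22.63 = 2758.9483
mean CPM(undifferentiated) = 1055.7528; mean CPM(differentiated) = 1405.7551
Fold change = 1405.7551 / 1055.7528 = 1.33152
log2(1.33152) = 0.4131

0.413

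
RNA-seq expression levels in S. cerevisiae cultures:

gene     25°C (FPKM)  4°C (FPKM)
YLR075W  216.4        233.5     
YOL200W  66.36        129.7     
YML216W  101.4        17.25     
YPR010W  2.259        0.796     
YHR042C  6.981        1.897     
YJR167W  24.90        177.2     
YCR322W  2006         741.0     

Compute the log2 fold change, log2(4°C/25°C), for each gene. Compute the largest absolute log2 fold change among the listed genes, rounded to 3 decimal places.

2.831

log2(233.5/216.4) = 0.110  (YLR075W)
log2(129.7/66.36) = 0.967  (YOL200W)
log2(17.25/101.4) = -2.555  (YML216W)
log2(0.796/2.259) = -1.505  (YPR010W)
log2(1.897/6.981) = -1.880  (YHR042C)
log2(177.2/24.90) = 2.831  (YJR167W)
log2(741.0/2006) = -1.437  (YCR322W)
The largest magnitude belongs to YJR167W.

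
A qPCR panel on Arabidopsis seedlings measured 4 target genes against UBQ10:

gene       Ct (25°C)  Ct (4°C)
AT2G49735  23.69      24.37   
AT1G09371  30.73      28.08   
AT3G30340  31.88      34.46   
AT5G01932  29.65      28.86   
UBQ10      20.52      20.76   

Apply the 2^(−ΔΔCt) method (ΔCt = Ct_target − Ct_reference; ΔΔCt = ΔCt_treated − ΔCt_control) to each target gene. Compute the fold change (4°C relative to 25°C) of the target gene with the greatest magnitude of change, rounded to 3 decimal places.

AT2G49735: ΔΔCt = (24.37−20.76) − (23.69−20.52) = 3.61 − 3.17 = 0.44; fold change = 2^-0.44 = 0.737
AT1G09371: ΔΔCt = (28.08−20.76) − (30.73−20.52) = 7.32 − 10.21 = -2.89; fold change = 2^2.89 = 7.413
AT3G30340: ΔΔCt = (34.46−20.76) − (31.88−20.52) = 13.70 − 11.36 = 2.34; fold change = 2^-2.34 = 0.198
AT5G01932: ΔΔCt = (28.86−20.76) − (29.65−20.52) = 8.10 − 9.13 = -1.03; fold change = 2^1.03 = 2.042
AT1G09371 has the largest |ΔΔCt| = 2.89.

7.413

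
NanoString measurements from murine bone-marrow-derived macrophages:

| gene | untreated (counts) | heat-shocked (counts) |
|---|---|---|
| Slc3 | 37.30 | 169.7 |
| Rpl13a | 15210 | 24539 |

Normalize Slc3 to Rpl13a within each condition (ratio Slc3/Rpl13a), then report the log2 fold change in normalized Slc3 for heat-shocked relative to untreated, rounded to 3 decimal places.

Slc3/Rpl13a (untreated) = 37.30 / 15210 = 0.0024523
Slc3/Rpl13a (heat-shocked) = 169.7 / 24539 = 0.0069155
Fold change = 0.0069155 / 0.0024523 = 2.8200
log2(2.8200) = 1.4957

1.496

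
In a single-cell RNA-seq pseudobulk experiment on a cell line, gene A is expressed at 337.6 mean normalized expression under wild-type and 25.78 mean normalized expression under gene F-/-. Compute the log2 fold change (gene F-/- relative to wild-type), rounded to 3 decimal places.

Fold change = 25.78 / 337.6 = 0.0764
log2(0.0764) = -3.7110

-3.711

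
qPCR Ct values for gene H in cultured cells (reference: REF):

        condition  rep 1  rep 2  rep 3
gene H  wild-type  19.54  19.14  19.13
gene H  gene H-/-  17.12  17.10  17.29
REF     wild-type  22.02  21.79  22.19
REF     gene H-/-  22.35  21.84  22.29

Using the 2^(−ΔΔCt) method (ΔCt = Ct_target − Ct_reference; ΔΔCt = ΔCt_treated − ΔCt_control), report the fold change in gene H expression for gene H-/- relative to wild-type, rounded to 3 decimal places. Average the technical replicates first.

Mean Ct: gene H wild-type 19.270; gene H gene H-/- 17.170; REF wild-type 22.000; REF gene H-/- 22.160
ΔCt(wild-type) = 19.270 − 22.000 = -2.730
ΔCt(gene H-/-) = 17.170 − 22.160 = -4.990
ΔΔCt = -4.990 − (-2.730) = -2.260
Fold change = 2^(−(-2.260)) = 2^2.260 = 4.7899

4.790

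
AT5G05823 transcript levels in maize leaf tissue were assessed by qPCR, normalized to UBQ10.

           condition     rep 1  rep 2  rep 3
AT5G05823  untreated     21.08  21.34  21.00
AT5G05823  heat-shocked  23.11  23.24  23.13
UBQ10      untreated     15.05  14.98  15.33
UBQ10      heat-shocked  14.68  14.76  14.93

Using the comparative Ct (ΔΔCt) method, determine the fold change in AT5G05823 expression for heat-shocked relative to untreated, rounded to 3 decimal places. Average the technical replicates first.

Mean Ct: AT5G05823 untreated 21.140; AT5G05823 heat-shocked 23.160; UBQ10 untreated 15.120; UBQ10 heat-shocked 14.790
ΔCt(untreated) = 21.140 − 15.120 = 6.020
ΔCt(heat-shocked) = 23.160 − 14.790 = 8.370
ΔΔCt = 8.370 − 6.020 = 2.350
Fold change = 2^(−2.350) = 0.1961

0.196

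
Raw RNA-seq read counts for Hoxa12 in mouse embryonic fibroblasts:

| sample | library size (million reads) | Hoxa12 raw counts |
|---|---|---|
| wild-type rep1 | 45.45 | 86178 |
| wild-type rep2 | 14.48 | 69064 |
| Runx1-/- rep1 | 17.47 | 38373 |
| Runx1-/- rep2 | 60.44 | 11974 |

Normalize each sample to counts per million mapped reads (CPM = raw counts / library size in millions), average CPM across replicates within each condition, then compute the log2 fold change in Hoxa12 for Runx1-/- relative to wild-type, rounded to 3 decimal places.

CPM(wild-type rep1) = 86178 / 45.45 = 1896.1056
CPM(wild-type rep2) = 69064 / 14.48 = 4769.6133
CPM(Runx1-/- rep1) = 38373 / 17.47 = 2196.5083
CPM(Runx1-/- rep2) = 11974 / 60.44 = 198.1138
mean CPM(wild-type) = 3332.8594; mean CPM(Runx1-/-) = 1197.3111
Fold change = 1197.3111 / 3332.8594 = 0.35924
log2(0.35924) = -1.4770

-1.477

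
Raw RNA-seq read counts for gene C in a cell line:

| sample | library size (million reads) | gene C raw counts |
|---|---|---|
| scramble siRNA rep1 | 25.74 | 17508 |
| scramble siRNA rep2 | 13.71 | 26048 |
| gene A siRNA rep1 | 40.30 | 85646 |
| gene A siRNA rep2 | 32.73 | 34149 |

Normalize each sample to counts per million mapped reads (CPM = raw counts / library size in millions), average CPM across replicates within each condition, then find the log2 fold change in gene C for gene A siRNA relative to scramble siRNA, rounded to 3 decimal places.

0.296

CPM(scramble siRNA rep1) = 17508 / 25.74 = 680.1865
CPM(scramble siRNA rep2) = 26048 / 13.71 = 1899.9271
CPM(gene A siRNA rep1) = 85646 / 40.30 = 2125.2109
CPM(gene A siRNA rep2) = 34149 / 32.73 = 1043.3547
mean CPM(scramble siRNA) = 1290.0568; mean CPM(gene A siRNA) = 1584.2828
Fold change = 1584.2828 / 1290.0568 = 1.22807
log2(1.22807) = 0.2964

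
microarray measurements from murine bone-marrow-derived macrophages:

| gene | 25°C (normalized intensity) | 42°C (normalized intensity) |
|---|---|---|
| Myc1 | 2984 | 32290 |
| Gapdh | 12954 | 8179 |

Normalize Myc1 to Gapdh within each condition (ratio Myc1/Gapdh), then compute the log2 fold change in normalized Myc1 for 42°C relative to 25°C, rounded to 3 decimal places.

4.099

Myc1/Gapdh (25°C) = 2984 / 12954 = 0.23035
Myc1/Gapdh (42°C) = 32290 / 8179 = 3.9479
Fold change = 3.9479 / 0.23035 = 17.1385
log2(17.1385) = 4.0992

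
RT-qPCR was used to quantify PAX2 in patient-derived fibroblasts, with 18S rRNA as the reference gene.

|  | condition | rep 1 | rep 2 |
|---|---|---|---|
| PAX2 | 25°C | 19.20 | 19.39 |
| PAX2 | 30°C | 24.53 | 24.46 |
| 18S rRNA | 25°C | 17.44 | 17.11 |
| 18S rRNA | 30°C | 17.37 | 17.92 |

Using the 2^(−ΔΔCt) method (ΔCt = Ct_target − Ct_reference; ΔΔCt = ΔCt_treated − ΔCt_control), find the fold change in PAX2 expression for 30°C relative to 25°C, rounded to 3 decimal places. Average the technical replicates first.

Mean Ct: PAX2 25°C 19.295; PAX2 30°C 24.495; 18S rRNA 25°C 17.275; 18S rRNA 30°C 17.645
ΔCt(25°C) = 19.295 − 17.275 = 2.020
ΔCt(30°C) = 24.495 − 17.645 = 6.850
ΔΔCt = 6.850 − 2.020 = 4.830
Fold change = 2^(−4.830) = 0.0352

0.035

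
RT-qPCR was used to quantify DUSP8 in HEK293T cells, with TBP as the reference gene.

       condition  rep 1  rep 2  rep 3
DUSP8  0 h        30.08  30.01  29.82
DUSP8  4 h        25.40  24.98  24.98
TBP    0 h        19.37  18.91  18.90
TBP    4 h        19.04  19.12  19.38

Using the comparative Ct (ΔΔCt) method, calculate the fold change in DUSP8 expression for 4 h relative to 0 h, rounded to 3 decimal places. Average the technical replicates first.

31.341

Mean Ct: DUSP8 0 h 29.970; DUSP8 4 h 25.120; TBP 0 h 19.060; TBP 4 h 19.180
ΔCt(0 h) = 29.970 − 19.060 = 10.910
ΔCt(4 h) = 25.120 − 19.180 = 5.940
ΔΔCt = 5.940 − 10.910 = -4.970
Fold change = 2^(−(-4.970)) = 2^4.970 = 31.3414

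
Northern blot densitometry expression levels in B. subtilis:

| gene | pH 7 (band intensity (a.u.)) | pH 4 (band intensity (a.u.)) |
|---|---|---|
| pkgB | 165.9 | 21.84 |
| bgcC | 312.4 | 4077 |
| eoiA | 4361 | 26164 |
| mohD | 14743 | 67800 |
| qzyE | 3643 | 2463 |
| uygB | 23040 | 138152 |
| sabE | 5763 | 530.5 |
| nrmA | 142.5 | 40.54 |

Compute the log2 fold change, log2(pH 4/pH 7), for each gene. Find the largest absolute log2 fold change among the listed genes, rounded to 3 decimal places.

log2(21.84/165.9) = -2.925  (pkgB)
log2(4077/312.4) = 3.706  (bgcC)
log2(26164/4361) = 2.585  (eoiA)
log2(67800/14743) = 2.201  (mohD)
log2(2463/3643) = -0.565  (qzyE)
log2(138152/23040) = 2.584  (uygB)
log2(530.5/5763) = -3.441  (sabE)
log2(40.54/142.5) = -1.814  (nrmA)
The largest magnitude belongs to bgcC.

3.706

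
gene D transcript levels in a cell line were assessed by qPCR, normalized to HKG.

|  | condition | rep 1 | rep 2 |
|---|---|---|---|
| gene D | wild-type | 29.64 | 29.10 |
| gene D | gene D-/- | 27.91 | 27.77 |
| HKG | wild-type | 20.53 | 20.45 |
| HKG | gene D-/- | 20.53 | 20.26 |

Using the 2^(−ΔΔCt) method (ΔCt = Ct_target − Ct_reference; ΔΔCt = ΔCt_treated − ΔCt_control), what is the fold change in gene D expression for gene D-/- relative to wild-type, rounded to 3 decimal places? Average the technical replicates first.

2.704

Mean Ct: gene D wild-type 29.370; gene D gene D-/- 27.840; HKG wild-type 20.490; HKG gene D-/- 20.395
ΔCt(wild-type) = 29.370 − 20.490 = 8.880
ΔCt(gene D-/-) = 27.840 − 20.395 = 7.445
ΔΔCt = 7.445 − 8.880 = -1.435
Fold change = 2^(−(-1.435)) = 2^1.435 = 2.7038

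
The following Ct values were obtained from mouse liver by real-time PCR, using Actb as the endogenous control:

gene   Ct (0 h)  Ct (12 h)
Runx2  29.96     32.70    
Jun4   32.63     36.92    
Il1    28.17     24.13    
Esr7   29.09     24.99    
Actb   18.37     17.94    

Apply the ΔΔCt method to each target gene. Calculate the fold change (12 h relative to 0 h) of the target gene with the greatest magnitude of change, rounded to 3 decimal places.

0.038

Runx2: ΔΔCt = (32.70−17.94) − (29.96−18.37) = 14.76 − 11.59 = 3.17; fold change = 2^-3.17 = 0.111
Jun4: ΔΔCt = (36.92−17.94) − (32.63−18.37) = 18.98 − 14.26 = 4.72; fold change = 2^-4.72 = 0.038
Il1: ΔΔCt = (24.13−17.94) − (28.17−18.37) = 6.19 − 9.80 = -3.61; fold change = 2^3.61 = 12.210
Esr7: ΔΔCt = (24.99−17.94) − (29.09−18.37) = 7.05 − 10.72 = -3.67; fold change = 2^3.67 = 12.729
Jun4 has the largest |ΔΔCt| = 4.72.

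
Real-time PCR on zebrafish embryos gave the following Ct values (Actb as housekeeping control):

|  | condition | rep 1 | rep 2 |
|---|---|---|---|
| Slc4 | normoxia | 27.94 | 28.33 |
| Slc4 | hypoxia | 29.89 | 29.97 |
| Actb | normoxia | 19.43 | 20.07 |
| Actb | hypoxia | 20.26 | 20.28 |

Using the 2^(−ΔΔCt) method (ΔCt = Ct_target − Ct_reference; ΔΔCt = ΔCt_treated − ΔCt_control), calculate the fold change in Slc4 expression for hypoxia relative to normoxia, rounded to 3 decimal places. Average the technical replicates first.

0.413

Mean Ct: Slc4 normoxia 28.135; Slc4 hypoxia 29.930; Actb normoxia 19.750; Actb hypoxia 20.270
ΔCt(normoxia) = 28.135 − 19.750 = 8.385
ΔCt(hypoxia) = 29.930 − 20.270 = 9.660
ΔΔCt = 9.660 − 8.385 = 1.275
Fold change = 2^(−1.275) = 0.4132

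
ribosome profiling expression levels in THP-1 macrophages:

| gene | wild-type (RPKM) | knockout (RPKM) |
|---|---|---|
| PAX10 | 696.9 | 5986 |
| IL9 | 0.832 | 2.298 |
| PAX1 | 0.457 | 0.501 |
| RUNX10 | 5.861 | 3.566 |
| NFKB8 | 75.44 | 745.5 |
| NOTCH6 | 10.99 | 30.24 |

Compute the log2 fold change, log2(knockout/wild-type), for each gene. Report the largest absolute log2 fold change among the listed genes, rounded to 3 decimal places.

3.305

log2(5986/696.9) = 3.103  (PAX10)
log2(2.298/0.832) = 1.466  (IL9)
log2(0.501/0.457) = 0.133  (PAX1)
log2(3.566/5.861) = -0.717  (RUNX10)
log2(745.5/75.44) = 3.305  (NFKB8)
log2(30.24/10.99) = 1.460  (NOTCH6)
The largest magnitude belongs to NFKB8.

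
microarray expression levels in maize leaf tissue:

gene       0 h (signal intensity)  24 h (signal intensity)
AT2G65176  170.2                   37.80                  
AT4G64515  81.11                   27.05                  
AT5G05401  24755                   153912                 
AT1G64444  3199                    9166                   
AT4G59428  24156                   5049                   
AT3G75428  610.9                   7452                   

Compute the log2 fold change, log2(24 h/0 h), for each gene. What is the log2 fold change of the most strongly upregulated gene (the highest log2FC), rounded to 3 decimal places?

3.609

log2(37.80/170.2) = -2.171  (AT2G65176)
log2(27.05/81.11) = -1.584  (AT4G64515)
log2(153912/24755) = 2.636  (AT5G05401)
log2(9166/3199) = 1.519  (AT1G64444)
log2(5049/24156) = -2.258  (AT4G59428)
log2(7452/610.9) = 3.609  (AT3G75428)
AT3G75428 is most strongly upregulated.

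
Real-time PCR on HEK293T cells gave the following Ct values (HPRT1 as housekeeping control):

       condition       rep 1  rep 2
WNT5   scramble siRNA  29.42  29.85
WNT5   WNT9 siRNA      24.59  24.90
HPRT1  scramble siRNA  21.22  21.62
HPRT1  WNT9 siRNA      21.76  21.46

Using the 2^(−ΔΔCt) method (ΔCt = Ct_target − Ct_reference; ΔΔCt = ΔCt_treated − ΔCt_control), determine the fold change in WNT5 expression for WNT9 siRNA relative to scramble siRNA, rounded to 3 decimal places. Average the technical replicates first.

Mean Ct: WNT5 scramble siRNA 29.635; WNT5 WNT9 siRNA 24.745; HPRT1 scramble siRNA 21.420; HPRT1 WNT9 siRNA 21.610
ΔCt(scramble siRNA) = 29.635 − 21.420 = 8.215
ΔCt(WNT9 siRNA) = 24.745 − 21.610 = 3.135
ΔΔCt = 3.135 − 8.215 = -5.080
Fold change = 2^(−(-5.080)) = 2^5.080 = 33.8246

33.825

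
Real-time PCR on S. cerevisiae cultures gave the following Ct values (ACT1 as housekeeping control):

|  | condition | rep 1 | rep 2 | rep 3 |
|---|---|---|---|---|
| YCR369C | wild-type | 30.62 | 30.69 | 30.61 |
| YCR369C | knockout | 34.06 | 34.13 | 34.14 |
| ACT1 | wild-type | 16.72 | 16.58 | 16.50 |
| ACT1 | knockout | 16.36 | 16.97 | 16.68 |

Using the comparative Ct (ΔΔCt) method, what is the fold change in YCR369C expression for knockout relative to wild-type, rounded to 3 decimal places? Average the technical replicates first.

Mean Ct: YCR369C wild-type 30.640; YCR369C knockout 34.110; ACT1 wild-type 16.600; ACT1 knockout 16.670
ΔCt(wild-type) = 30.640 − 16.600 = 14.040
ΔCt(knockout) = 34.110 − 16.670 = 17.440
ΔΔCt = 17.440 − 14.040 = 3.400
Fold change = 2^(−3.400) = 0.0947

0.095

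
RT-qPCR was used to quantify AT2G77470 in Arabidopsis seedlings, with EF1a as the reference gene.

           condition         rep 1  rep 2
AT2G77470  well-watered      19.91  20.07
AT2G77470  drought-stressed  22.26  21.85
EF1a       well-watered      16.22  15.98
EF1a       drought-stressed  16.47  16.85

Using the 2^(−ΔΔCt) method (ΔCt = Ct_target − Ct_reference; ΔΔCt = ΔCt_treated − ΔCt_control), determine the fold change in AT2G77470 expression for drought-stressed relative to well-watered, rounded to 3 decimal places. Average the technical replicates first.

Mean Ct: AT2G77470 well-watered 19.990; AT2G77470 drought-stressed 22.055; EF1a well-watered 16.100; EF1a drought-stressed 16.660
ΔCt(well-watered) = 19.990 − 16.100 = 3.890
ΔCt(drought-stressed) = 22.055 − 16.660 = 5.395
ΔΔCt = 5.395 − 3.890 = 1.505
Fold change = 2^(−1.505) = 0.3523

0.352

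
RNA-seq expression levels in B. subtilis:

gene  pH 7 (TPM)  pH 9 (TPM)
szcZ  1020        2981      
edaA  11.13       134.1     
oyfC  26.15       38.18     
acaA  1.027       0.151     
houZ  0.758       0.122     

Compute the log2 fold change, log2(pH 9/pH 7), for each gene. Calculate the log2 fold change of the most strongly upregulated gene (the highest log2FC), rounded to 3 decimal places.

3.591

log2(2981/1020) = 1.547  (szcZ)
log2(134.1/11.13) = 3.591  (edaA)
log2(38.18/26.15) = 0.546  (oyfC)
log2(0.151/1.027) = -2.766  (acaA)
log2(0.122/0.758) = -2.635  (houZ)
edaA is most strongly upregulated.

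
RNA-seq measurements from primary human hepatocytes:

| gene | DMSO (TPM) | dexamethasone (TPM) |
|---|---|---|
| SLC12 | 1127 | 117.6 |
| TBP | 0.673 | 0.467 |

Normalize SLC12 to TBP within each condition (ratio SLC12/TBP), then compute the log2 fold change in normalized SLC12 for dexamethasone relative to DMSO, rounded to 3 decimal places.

SLC12/TBP (DMSO) = 1127 / 0.673 = 1674.6
SLC12/TBP (dexamethasone) = 117.6 / 0.467 = 251.82
Fold change = 251.82 / 1674.6 = 0.1504
log2(0.1504) = -2.7333

-2.733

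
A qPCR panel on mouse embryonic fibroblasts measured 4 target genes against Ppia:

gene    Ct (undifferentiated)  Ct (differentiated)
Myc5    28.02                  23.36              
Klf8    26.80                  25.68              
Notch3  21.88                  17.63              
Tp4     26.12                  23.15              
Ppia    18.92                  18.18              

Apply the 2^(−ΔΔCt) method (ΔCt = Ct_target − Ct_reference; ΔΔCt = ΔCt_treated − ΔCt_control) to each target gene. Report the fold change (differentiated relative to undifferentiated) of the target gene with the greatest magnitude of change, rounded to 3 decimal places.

15.137

Myc5: ΔΔCt = (23.36−18.18) − (28.02−18.92) = 5.18 − 9.10 = -3.92; fold change = 2^3.92 = 15.137
Klf8: ΔΔCt = (25.68−18.18) − (26.80−18.92) = 7.50 − 7.88 = -0.38; fold change = 2^0.38 = 1.301
Notch3: ΔΔCt = (17.63−18.18) − (21.88−18.92) = -0.55 − 2.96 = -3.51; fold change = 2^3.51 = 11.392
Tp4: ΔΔCt = (23.15−18.18) − (26.12−18.92) = 4.97 − 7.20 = -2.23; fold change = 2^2.23 = 4.691
Myc5 has the largest |ΔΔCt| = 3.92.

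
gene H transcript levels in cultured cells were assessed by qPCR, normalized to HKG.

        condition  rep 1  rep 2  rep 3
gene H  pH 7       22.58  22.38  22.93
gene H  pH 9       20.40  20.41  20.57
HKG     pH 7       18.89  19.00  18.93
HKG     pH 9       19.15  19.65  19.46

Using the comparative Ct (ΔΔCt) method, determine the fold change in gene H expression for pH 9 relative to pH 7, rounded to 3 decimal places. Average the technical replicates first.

6.277

Mean Ct: gene H pH 7 22.630; gene H pH 9 20.460; HKG pH 7 18.940; HKG pH 9 19.420
ΔCt(pH 7) = 22.630 − 18.940 = 3.690
ΔCt(pH 9) = 20.460 − 19.420 = 1.040
ΔΔCt = 1.040 − 3.690 = -2.650
Fold change = 2^(−(-2.650)) = 2^2.650 = 6.2767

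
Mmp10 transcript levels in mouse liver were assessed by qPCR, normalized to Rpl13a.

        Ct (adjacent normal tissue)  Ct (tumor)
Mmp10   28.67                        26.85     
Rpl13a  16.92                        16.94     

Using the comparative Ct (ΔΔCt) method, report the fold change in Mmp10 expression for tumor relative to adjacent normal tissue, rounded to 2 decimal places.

3.58

ΔCt(adjacent normal tissue) = 28.670 − 16.920 = 11.750
ΔCt(tumor) = 26.850 − 16.940 = 9.910
ΔΔCt = 9.910 − 11.750 = -1.840
Fold change = 2^(−(-1.840)) = 2^1.840 = 3.580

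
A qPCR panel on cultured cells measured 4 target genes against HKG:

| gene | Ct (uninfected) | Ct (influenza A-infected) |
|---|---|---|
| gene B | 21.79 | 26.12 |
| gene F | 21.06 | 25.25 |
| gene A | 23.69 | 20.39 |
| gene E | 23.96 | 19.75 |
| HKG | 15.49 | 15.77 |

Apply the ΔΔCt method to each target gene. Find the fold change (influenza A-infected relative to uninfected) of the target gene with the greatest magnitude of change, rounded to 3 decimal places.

gene B: ΔΔCt = (26.12−15.77) − (21.79−15.49) = 10.35 − 6.30 = 4.05; fold change = 2^-4.05 = 0.060
gene F: ΔΔCt = (25.25−15.77) − (21.06−15.49) = 9.48 − 5.57 = 3.91; fold change = 2^-3.91 = 0.067
gene A: ΔΔCt = (20.39−15.77) − (23.69−15.49) = 4.62 − 8.20 = -3.58; fold change = 2^3.58 = 11.959
gene E: ΔΔCt = (19.75−15.77) − (23.96−15.49) = 3.98 − 8.47 = -4.49; fold change = 2^4.49 = 22.471
gene E has the largest |ΔΔCt| = 4.49.

22.471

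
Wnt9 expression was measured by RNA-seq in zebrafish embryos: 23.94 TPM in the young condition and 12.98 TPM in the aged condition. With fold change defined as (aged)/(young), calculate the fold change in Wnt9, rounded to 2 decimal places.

0.54

Fold change = 12.98 / 23.94 = 0.542
Wnt9 is downregulated.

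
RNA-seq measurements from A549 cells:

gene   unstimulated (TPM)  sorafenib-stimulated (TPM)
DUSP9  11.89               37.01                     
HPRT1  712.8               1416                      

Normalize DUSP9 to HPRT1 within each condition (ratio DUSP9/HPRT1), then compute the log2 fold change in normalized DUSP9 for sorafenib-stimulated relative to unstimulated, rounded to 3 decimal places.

0.648

DUSP9/HPRT1 (unstimulated) = 11.89 / 712.8 = 0.016681
DUSP9/HPRT1 (sorafenib-stimulated) = 37.01 / 1416 = 0.026137
Fold change = 0.026137 / 0.016681 = 1.5669
log2(1.5669) = 0.6479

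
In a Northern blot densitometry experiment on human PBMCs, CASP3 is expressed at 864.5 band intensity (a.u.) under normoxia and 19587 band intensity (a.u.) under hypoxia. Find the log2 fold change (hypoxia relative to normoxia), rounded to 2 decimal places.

4.50

Fold change = 19587 / 864.5 = 22.6570
log2(22.6570) = 4.502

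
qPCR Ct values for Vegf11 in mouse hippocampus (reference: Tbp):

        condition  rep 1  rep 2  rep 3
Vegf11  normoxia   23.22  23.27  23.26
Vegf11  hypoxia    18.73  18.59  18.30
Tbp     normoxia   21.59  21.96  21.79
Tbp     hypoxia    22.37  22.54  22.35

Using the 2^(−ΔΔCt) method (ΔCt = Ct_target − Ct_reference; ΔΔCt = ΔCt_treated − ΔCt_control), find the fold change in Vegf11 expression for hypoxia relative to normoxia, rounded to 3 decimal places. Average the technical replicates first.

Mean Ct: Vegf11 normoxia 23.250; Vegf11 hypoxia 18.540; Tbp normoxia 21.780; Tbp hypoxia 22.420
ΔCt(normoxia) = 23.250 − 21.780 = 1.470
ΔCt(hypoxia) = 18.540 − 22.420 = -3.880
ΔΔCt = -3.880 − 1.470 = -5.350
Fold change = 2^(−(-5.350)) = 2^5.350 = 40.7859

40.786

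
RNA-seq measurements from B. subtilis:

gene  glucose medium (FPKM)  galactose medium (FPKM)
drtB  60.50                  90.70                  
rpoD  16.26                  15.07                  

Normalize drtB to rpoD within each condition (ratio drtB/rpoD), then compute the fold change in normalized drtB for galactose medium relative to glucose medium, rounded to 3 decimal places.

drtB/rpoD (glucose medium) = 60.50 / 16.26 = 3.7208
drtB/rpoD (galactose medium) = 90.70 / 15.07 = 6.0186
Fold change = 6.0186 / 3.7208 = 1.6176

1.618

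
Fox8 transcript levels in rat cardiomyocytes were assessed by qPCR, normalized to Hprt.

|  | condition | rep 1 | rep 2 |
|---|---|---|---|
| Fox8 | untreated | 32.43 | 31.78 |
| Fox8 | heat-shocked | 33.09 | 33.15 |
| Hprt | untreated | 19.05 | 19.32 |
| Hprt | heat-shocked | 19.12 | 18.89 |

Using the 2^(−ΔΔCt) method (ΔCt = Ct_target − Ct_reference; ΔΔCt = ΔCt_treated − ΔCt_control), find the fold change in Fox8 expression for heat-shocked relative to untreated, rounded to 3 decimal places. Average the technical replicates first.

0.437

Mean Ct: Fox8 untreated 32.105; Fox8 heat-shocked 33.120; Hprt untreated 19.185; Hprt heat-shocked 19.005
ΔCt(untreated) = 32.105 − 19.185 = 12.920
ΔCt(heat-shocked) = 33.120 − 19.005 = 14.115
ΔΔCt = 14.115 − 12.920 = 1.195
Fold change = 2^(−1.195) = 0.4368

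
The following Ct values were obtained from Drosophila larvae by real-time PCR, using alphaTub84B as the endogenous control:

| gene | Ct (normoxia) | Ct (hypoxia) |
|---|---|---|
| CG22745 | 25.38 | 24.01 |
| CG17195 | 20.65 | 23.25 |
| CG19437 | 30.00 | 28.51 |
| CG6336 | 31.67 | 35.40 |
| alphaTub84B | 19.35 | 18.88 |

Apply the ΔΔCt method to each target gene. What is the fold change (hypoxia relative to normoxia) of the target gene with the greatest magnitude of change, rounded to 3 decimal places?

CG22745: ΔΔCt = (24.01−18.88) − (25.38−19.35) = 5.13 − 6.03 = -0.90; fold change = 2^0.90 = 1.866
CG17195: ΔΔCt = (23.25−18.88) − (20.65−19.35) = 4.37 − 1.30 = 3.07; fold change = 2^-3.07 = 0.119
CG19437: ΔΔCt = (28.51−18.88) − (30.00−19.35) = 9.63 − 10.65 = -1.02; fold change = 2^1.02 = 2.028
CG6336: ΔΔCt = (35.40−18.88) − (31.67−19.35) = 16.52 − 12.32 = 4.20; fold change = 2^-4.20 = 0.054
CG6336 has the largest |ΔΔCt| = 4.20.

0.054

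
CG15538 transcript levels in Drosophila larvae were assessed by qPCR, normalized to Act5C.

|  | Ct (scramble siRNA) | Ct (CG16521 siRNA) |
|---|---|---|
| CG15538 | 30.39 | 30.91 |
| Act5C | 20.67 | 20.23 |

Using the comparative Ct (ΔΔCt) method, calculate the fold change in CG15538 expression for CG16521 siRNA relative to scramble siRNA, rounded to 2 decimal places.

0.51

ΔCt(scramble siRNA) = 30.390 − 20.670 = 9.720
ΔCt(CG16521 siRNA) = 30.910 − 20.230 = 10.680
ΔΔCt = 10.680 − 9.720 = 0.960
Fold change = 2^(−0.960) = 0.514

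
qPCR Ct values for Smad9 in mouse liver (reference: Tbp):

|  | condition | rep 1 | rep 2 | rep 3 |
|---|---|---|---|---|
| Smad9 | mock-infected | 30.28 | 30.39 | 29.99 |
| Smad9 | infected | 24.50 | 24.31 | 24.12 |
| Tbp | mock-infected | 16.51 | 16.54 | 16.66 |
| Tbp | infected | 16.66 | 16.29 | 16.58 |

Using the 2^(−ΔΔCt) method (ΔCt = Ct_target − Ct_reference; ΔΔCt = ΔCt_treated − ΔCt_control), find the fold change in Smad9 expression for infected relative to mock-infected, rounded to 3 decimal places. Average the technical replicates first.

Mean Ct: Smad9 mock-infected 30.220; Smad9 infected 24.310; Tbp mock-infected 16.570; Tbp infected 16.510
ΔCt(mock-infected) = 30.220 − 16.570 = 13.650
ΔCt(infected) = 24.310 − 16.510 = 7.800
ΔΔCt = 7.800 − 13.650 = -5.850
Fold change = 2^(−(-5.850)) = 2^5.850 = 57.6800

57.680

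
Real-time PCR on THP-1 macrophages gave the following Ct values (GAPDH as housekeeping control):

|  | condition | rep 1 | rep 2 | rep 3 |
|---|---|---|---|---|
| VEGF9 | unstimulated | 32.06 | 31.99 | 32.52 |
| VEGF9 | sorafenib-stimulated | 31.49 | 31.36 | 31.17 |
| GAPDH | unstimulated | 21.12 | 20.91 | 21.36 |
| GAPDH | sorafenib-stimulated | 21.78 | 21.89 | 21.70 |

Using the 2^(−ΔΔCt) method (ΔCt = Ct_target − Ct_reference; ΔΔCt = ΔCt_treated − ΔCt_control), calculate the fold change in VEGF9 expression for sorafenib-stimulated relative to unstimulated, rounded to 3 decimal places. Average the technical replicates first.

Mean Ct: VEGF9 unstimulated 32.190; VEGF9 sorafenib-stimulated 31.340; GAPDH unstimulated 21.130; GAPDH sorafenib-stimulated 21.790
ΔCt(unstimulated) = 32.190 − 21.130 = 11.060
ΔCt(sorafenib-stimulated) = 31.340 − 21.790 = 9.550
ΔΔCt = 9.550 − 11.060 = -1.510
Fold change = 2^(−(-1.510)) = 2^1.510 = 2.8481

2.848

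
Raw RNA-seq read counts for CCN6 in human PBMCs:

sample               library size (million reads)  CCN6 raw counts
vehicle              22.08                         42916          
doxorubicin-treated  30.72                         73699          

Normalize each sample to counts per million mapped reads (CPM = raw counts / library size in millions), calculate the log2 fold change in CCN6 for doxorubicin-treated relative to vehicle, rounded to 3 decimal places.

CPM(vehicle) = 42916 / 22.08 = 1943.6594
CPM(doxorubicin-treated) = 73699 / 30.72 = 2399.0560
Fold change = 2399.0560 / 1943.6594 = 1.23430
log2(1.23430) = 0.3037

0.304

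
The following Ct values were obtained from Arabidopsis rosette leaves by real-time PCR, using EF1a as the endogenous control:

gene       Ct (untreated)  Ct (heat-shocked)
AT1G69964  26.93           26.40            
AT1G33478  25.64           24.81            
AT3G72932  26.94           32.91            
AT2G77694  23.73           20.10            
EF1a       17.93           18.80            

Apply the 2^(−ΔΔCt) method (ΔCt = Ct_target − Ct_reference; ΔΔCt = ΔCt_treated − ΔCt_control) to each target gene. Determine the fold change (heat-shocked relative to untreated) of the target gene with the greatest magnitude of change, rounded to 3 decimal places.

AT1G69964: ΔΔCt = (26.40−18.80) − (26.93−17.93) = 7.60 − 9.00 = -1.40; fold change = 2^1.40 = 2.639
AT1G33478: ΔΔCt = (24.81−18.80) − (25.64−17.93) = 6.01 − 7.71 = -1.70; fold change = 2^1.70 = 3.249
AT3G72932: ΔΔCt = (32.91−18.80) − (26.94−17.93) = 14.11 − 9.01 = 5.10; fold change = 2^-5.10 = 0.029
AT2G77694: ΔΔCt = (20.10−18.80) − (23.73−17.93) = 1.30 − 5.80 = -4.50; fold change = 2^4.50 = 22.627
AT3G72932 has the largest |ΔΔCt| = 5.10.

0.029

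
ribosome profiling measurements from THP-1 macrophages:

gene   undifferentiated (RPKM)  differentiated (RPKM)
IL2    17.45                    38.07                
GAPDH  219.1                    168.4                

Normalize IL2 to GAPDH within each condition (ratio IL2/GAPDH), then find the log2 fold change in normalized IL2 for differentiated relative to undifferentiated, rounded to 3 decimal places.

IL2/GAPDH (undifferentiated) = 17.45 / 219.1 = 0.079644
IL2/GAPDH (differentiated) = 38.07 / 168.4 = 0.22607
Fold change = 0.22607 / 0.079644 = 2.8385
log2(2.8385) = 1.5051

1.505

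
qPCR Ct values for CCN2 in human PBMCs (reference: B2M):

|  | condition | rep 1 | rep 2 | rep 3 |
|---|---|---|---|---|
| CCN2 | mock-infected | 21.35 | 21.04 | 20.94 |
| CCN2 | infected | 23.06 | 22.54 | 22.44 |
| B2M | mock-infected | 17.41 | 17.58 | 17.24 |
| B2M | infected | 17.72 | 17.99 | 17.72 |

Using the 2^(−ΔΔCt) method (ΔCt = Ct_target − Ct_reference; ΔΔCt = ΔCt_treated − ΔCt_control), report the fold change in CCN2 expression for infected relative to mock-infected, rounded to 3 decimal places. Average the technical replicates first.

Mean Ct: CCN2 mock-infected 21.110; CCN2 infected 22.680; B2M mock-infected 17.410; B2M infected 17.810
ΔCt(mock-infected) = 21.110 − 17.410 = 3.700
ΔCt(infected) = 22.680 − 17.810 = 4.870
ΔΔCt = 4.870 − 3.700 = 1.170
Fold change = 2^(−1.170) = 0.4444

0.444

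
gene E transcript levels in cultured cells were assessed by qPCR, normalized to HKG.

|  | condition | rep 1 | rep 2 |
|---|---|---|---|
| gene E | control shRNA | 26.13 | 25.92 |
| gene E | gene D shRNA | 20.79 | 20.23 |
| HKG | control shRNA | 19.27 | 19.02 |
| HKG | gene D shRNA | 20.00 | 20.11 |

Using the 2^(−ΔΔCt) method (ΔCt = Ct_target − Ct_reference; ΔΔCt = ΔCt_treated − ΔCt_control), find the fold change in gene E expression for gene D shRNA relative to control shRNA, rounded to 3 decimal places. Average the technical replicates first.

Mean Ct: gene E control shRNA 26.025; gene E gene D shRNA 20.510; HKG control shRNA 19.145; HKG gene D shRNA 20.055
ΔCt(control shRNA) = 26.025 − 19.145 = 6.880
ΔCt(gene D shRNA) = 20.510 − 20.055 = 0.455
ΔΔCt = 0.455 − 6.880 = -6.425
Fold change = 2^(−(-6.425)) = 2^6.425 = 85.9246

85.925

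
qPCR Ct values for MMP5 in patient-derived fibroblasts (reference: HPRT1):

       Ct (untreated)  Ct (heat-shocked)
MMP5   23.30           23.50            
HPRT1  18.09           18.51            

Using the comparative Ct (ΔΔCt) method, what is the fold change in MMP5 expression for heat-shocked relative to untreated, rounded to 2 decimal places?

ΔCt(untreated) = 23.300 − 18.090 = 5.210
ΔCt(heat-shocked) = 23.500 − 18.510 = 4.990
ΔΔCt = 4.990 − 5.210 = -0.220
Fold change = 2^(−(-0.220)) = 2^0.220 = 1.165

1.16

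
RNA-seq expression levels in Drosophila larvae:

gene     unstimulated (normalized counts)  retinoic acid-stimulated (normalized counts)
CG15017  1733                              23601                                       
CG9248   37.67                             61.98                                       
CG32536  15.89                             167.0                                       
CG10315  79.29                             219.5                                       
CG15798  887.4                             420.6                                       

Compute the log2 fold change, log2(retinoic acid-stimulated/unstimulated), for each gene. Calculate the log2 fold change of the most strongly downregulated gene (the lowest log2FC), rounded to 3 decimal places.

log2(23601/1733) = 3.768  (CG15017)
log2(61.98/37.67) = 0.718  (CG9248)
log2(167.0/15.89) = 3.394  (CG32536)
log2(219.5/79.29) = 1.469  (CG10315)
log2(420.6/887.4) = -1.077  (CG15798)
CG15798 is most strongly downregulated.

-1.077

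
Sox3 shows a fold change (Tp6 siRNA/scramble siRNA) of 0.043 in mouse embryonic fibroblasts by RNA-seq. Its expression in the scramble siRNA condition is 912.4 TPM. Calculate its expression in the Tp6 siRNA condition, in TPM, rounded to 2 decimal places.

Tp6 siRNA expression = 912.4 × 0.043 = 39.23

39.23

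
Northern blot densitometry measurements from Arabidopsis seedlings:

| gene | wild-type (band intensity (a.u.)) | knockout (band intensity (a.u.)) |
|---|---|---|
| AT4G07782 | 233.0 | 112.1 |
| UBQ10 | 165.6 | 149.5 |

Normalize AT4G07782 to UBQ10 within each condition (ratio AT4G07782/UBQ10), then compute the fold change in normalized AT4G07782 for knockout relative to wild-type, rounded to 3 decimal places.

AT4G07782/UBQ10 (wild-type) = 233.0 / 165.6 = 1.407
AT4G07782/UBQ10 (knockout) = 112.1 / 149.5 = 0.74983
Fold change = 0.74983 / 1.407 = 0.5329

0.533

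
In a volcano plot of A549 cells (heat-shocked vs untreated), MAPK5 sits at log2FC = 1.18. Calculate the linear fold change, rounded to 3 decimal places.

Fold change = 2^(1.18) = 2.2658

2.266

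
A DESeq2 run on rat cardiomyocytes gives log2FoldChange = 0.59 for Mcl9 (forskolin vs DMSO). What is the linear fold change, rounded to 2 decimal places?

Fold change = 2^(0.59) = 1.505

1.51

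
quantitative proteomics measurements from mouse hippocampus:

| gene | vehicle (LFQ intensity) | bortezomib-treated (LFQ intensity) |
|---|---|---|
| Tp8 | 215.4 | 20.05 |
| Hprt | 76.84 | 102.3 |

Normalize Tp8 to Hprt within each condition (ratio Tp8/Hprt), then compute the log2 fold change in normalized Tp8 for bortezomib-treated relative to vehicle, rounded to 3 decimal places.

Tp8/Hprt (vehicle) = 215.4 / 76.84 = 2.8032
Tp8/Hprt (bortezomib-treated) = 20.05 / 102.3 = 0.19599
Fold change = 0.19599 / 2.8032 = 0.0699
log2(0.0699) = -3.8382

-3.838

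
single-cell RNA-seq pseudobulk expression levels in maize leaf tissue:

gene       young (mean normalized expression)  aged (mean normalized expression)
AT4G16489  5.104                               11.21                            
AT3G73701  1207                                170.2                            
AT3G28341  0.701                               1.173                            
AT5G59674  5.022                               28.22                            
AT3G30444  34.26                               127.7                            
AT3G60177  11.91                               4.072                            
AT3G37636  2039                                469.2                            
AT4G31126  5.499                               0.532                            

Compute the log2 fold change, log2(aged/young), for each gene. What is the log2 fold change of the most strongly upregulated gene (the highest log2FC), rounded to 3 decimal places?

log2(11.21/5.104) = 1.135  (AT4G16489)
log2(170.2/1207) = -2.826  (AT3G73701)
log2(1.173/0.701) = 0.743  (AT3G28341)
log2(28.22/5.022) = 2.490  (AT5G59674)
log2(127.7/34.26) = 1.898  (AT3G30444)
log2(4.072/11.91) = -1.548  (AT3G60177)
log2(469.2/2039) = -2.120  (AT3G37636)
log2(0.532/5.499) = -3.370  (AT4G31126)
AT5G59674 is most strongly upregulated.

2.490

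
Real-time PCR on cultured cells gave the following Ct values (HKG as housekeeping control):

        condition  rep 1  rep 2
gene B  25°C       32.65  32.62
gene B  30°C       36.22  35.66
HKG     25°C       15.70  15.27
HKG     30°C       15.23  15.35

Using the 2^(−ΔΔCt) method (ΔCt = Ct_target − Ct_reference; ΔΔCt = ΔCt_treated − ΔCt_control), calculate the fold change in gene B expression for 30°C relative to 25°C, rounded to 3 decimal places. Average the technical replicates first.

0.088

Mean Ct: gene B 25°C 32.635; gene B 30°C 35.940; HKG 25°C 15.485; HKG 30°C 15.290
ΔCt(25°C) = 32.635 − 15.485 = 17.150
ΔCt(30°C) = 35.940 − 15.290 = 20.650
ΔΔCt = 20.650 − 17.150 = 3.500
Fold change = 2^(−3.500) = 0.0884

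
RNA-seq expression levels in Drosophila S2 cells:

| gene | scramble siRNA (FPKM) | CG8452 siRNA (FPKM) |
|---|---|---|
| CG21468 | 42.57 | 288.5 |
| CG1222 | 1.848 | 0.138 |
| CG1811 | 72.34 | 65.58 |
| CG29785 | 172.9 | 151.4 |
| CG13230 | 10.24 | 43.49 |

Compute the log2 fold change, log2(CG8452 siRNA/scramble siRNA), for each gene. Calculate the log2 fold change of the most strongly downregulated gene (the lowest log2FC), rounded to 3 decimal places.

-3.743

log2(288.5/42.57) = 2.761  (CG21468)
log2(0.138/1.848) = -3.743  (CG1222)
log2(65.58/72.34) = -0.142  (CG1811)
log2(151.4/172.9) = -0.192  (CG29785)
log2(43.49/10.24) = 2.086  (CG13230)
CG1222 is most strongly downregulated.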